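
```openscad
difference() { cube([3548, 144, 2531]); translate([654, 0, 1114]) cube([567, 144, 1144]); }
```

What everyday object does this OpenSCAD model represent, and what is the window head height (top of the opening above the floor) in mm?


A wall with a window opening. The window head height is 2258 mm.

A wall with a rectangular opening subtracted — a window. Sill at z = 1114, opening 1144 mm tall, so the head is at 1114 + 1144 = 2258 mm.


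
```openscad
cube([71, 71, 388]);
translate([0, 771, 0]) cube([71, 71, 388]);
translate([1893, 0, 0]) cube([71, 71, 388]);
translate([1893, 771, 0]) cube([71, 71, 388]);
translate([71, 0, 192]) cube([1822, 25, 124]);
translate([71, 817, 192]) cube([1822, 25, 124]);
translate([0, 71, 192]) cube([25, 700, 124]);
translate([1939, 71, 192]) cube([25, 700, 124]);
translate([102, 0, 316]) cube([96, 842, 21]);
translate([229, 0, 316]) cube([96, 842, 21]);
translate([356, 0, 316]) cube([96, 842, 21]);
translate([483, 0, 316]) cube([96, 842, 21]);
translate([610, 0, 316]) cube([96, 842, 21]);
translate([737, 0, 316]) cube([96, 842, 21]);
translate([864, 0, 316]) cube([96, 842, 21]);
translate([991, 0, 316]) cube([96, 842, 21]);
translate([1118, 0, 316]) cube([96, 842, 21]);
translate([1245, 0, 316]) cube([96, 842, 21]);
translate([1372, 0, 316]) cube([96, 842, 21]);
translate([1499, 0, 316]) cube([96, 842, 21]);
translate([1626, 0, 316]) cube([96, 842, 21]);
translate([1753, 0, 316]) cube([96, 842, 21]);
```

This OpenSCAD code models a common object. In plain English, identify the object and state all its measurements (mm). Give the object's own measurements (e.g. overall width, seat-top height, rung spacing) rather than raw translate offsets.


A bed frame 1964 mm long (x) by 842 mm wide (y). Four 71×71 mm corner posts, 388 mm tall, at the corners of the footprint. Four rails of 25 mm thickness and 124 mm height run between adjacent posts with their undersides at z = 192 mm, their outer faces flush with the outside of the frame (the two x-running rails run between the posts' inner faces; the two y-running rails run between the posts' inner faces). 14 slats, each 96 mm wide (x) and 21 mm thick, lie across the top of the two x-running rails, running the full 842 mm width of the frame in y; along x they sit between the end posts with a 31 mm gap after the −x posts and between neighbouring slats, leaving 44 mm before the +x posts.


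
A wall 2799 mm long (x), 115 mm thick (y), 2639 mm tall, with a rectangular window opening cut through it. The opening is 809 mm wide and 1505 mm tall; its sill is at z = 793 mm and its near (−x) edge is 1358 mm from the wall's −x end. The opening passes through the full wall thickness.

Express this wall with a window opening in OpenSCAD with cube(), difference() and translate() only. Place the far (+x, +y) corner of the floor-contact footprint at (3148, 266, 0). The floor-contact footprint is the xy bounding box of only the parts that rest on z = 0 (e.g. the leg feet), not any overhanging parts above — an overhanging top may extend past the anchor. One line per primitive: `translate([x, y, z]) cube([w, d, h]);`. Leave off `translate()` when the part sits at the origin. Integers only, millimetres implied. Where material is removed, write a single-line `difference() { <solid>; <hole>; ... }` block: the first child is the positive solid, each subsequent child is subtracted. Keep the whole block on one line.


difference() { translate([349, 151, 0]) cube([2799, 115, 2639]); translate([1707, 151, 793]) cube([809, 115, 1505]); }


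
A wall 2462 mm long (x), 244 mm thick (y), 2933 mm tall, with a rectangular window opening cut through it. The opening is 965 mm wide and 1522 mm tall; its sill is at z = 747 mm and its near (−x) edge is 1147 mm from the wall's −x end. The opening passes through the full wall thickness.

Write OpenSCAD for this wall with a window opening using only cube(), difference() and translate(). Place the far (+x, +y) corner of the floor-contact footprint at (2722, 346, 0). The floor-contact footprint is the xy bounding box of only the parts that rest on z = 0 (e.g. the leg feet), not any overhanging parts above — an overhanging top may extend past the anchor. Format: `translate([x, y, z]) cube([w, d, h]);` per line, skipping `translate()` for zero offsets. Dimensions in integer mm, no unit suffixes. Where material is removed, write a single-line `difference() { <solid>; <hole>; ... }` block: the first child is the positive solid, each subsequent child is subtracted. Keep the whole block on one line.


difference() { translate([260, 102, 0]) cube([2462, 244, 2933]); translate([1407, 102, 747]) cube([965, 244, 1522]); }


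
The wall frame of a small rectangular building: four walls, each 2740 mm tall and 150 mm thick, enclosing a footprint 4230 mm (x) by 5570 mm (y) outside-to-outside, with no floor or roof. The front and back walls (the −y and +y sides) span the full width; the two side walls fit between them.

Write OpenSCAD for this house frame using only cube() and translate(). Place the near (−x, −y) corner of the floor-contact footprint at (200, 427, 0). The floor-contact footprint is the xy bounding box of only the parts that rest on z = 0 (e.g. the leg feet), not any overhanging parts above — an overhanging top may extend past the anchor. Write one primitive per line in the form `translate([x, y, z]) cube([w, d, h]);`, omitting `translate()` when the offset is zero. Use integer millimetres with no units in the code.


translate([200, 427, 0]) cube([4230, 150, 2740]);
translate([200, 5847, 0]) cube([4230, 150, 2740]);
translate([200, 577, 0]) cube([150, 5270, 2740]);
translate([4280, 577, 0]) cube([150, 5270, 2740]);


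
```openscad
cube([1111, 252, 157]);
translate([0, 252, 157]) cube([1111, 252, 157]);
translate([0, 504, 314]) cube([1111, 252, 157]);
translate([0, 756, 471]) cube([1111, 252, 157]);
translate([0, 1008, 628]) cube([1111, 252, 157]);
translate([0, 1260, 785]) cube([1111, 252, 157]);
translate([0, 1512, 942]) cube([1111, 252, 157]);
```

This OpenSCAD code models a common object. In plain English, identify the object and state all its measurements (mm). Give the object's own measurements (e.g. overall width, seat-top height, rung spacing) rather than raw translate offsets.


A straight staircase of 7 solid steps. Each step is 1111 mm wide (x), 252 mm deep (y, the going) and 157 mm tall (the rise). The first step rests on the floor; each subsequent step sits one going further in +y and one rise higher in +z, directly behind and above the previous step with no overlap.


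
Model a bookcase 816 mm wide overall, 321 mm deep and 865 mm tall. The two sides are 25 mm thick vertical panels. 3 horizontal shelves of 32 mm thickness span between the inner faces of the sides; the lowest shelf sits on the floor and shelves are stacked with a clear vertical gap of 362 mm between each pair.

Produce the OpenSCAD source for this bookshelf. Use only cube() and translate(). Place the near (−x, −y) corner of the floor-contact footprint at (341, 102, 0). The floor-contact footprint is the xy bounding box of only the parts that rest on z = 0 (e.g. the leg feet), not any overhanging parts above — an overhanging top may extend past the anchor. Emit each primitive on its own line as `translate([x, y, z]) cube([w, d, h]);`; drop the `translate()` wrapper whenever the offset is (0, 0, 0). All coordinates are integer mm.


translate([341, 102, 0]) cube([25, 321, 865]);
translate([1132, 102, 0]) cube([25, 321, 865]);
translate([366, 102, 0]) cube([766, 321, 32]);
translate([366, 102, 394]) cube([766, 321, 32]);
translate([366, 102, 788]) cube([766, 321, 32]);


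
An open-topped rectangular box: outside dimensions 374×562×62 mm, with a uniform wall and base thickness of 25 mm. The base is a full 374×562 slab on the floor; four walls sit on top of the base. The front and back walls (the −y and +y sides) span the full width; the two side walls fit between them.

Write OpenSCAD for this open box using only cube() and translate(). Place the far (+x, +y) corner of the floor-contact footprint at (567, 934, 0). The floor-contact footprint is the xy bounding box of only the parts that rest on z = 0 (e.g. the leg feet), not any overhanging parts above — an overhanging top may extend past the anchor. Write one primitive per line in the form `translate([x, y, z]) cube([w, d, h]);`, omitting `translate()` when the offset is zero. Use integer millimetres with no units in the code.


translate([193, 372, 0]) cube([374, 562, 25]);
translate([193, 372, 25]) cube([374, 25, 37]);
translate([193, 909, 25]) cube([374, 25, 37]);
translate([193, 397, 25]) cube([25, 512, 37]);
translate([542, 397, 25]) cube([25, 512, 37]);


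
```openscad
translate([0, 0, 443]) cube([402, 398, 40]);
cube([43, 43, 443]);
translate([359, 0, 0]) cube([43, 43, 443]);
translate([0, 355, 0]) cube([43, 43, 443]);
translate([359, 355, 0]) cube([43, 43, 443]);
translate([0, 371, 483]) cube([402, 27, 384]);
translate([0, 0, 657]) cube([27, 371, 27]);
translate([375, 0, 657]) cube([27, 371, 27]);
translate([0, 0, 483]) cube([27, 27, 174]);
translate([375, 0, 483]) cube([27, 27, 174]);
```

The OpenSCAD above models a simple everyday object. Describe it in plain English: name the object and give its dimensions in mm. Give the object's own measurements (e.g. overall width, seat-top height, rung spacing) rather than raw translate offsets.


A chair. The seat is a 402×398×40 mm slab with its top at z = 483 mm, on four 43×43 mm corner legs (flush with the seat edges, standing on z = 0). A flat backrest 27 mm thick, 384 mm tall, spans the full seat width and rises from the seat top along its +y edge, rear face flush with the rear of the seat. Two armrests of 27×27 mm section run along each side from the seat's front edge to the front of the backrest, top faces 201 mm above the seat top and outer faces flush with the seat's x-edges; a 27×27 mm post under the front of each armrest stands on the seat at the front corner.


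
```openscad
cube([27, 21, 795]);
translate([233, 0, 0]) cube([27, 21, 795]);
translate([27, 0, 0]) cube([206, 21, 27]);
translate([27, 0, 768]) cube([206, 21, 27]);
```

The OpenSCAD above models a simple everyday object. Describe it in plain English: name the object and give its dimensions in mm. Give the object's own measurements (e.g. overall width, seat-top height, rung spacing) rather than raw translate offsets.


A rectangular picture frame lying in the x–z plane (depth along y). The opening is 206 mm wide (x) by 741 mm tall (z), surrounded by a border 27 mm wide on all four sides. The frame is 21 mm deep and is made of two full-height vertical stiles with two horizontal rails fitted between them.


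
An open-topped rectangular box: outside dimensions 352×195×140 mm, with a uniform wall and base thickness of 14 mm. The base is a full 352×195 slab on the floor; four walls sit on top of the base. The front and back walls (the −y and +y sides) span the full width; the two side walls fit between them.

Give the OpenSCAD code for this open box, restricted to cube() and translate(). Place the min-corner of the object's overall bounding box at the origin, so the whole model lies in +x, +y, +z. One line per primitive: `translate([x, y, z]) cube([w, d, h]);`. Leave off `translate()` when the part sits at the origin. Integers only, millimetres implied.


cube([352, 195, 14]);
translate([0, 0, 14]) cube([352, 14, 126]);
translate([0, 181, 14]) cube([352, 14, 126]);
translate([0, 14, 14]) cube([14, 167, 126]);
translate([338, 14, 14]) cube([14, 167, 126]);


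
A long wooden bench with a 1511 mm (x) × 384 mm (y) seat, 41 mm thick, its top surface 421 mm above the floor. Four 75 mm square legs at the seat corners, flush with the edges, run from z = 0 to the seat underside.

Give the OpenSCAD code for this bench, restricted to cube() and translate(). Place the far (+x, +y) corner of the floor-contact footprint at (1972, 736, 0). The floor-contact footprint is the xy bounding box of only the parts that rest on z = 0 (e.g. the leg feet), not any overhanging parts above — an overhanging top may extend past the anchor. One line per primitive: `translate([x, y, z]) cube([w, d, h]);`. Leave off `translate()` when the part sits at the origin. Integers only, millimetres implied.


translate([461, 352, 380]) cube([1511, 384, 41]);
translate([461, 352, 0]) cube([75, 75, 380]);
translate([461, 661, 0]) cube([75, 75, 380]);
translate([1897, 352, 0]) cube([75, 75, 380]);
translate([1897, 661, 0]) cube([75, 75, 380]);


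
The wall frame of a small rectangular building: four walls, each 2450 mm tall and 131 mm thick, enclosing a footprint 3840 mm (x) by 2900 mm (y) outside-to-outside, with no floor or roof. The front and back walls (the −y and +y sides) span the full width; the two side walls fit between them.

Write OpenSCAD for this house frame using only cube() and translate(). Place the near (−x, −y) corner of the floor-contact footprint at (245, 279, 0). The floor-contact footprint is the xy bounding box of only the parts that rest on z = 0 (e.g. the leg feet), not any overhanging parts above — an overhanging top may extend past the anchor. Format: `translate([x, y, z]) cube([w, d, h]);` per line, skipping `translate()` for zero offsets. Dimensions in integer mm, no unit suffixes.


translate([245, 279, 0]) cube([3840, 131, 2450]);
translate([245, 3048, 0]) cube([3840, 131, 2450]);
translate([245, 410, 0]) cube([131, 2638, 2450]);
translate([3954, 410, 0]) cube([131, 2638, 2450]);


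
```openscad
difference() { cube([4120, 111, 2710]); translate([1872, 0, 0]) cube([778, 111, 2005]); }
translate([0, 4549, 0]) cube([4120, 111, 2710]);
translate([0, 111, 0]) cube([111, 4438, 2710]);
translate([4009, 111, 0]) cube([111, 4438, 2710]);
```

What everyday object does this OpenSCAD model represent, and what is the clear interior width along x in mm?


A single room. The interior width is 3898 mm.

Four walls enclosing a rectangle with a door in the front wall — a room. Outside width 4120 minus two 111 mm walls gives 3898 mm.


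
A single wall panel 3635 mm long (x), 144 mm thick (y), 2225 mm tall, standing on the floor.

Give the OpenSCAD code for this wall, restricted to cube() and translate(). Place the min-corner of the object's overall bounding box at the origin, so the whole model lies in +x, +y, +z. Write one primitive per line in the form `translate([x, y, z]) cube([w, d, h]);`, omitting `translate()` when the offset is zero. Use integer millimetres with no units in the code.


cube([3635, 144, 2225]);


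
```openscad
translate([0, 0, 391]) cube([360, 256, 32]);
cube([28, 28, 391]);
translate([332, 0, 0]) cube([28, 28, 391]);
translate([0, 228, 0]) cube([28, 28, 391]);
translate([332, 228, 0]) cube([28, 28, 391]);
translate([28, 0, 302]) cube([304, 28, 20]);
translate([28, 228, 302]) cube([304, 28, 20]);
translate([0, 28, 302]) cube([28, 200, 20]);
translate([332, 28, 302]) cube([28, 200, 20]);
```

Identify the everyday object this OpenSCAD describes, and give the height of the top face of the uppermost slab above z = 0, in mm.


A stool. The seat height is 423 mm.

A 360×256×32 slab at z = 391 on four corner posts — a stool. The seat top is 391 + 32 = 423 mm.


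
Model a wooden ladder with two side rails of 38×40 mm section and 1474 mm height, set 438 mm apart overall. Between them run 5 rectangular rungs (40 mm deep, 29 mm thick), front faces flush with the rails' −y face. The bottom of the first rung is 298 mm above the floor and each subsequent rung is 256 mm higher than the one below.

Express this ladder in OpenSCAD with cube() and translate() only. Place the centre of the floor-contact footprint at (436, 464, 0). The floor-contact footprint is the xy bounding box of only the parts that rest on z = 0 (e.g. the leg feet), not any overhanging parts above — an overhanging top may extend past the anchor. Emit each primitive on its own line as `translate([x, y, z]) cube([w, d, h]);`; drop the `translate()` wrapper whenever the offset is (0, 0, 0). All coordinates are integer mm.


translate([217, 444, 0]) cube([38, 40, 1474]);
translate([617, 444, 0]) cube([38, 40, 1474]);
translate([255, 444, 298]) cube([362, 40, 29]);
translate([255, 444, 554]) cube([362, 40, 29]);
translate([255, 444, 810]) cube([362, 40, 29]);
translate([255, 444, 1066]) cube([362, 40, 29]);
translate([255, 444, 1322]) cube([362, 40, 29]);


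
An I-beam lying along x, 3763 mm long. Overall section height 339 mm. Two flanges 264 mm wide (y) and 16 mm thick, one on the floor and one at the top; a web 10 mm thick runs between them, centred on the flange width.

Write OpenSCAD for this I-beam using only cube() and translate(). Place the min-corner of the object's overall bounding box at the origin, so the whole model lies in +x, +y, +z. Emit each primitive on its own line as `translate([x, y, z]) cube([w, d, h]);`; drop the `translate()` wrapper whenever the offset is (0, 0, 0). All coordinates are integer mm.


cube([3763, 264, 16]);
translate([0, 127, 16]) cube([3763, 10, 307]);
translate([0, 0, 323]) cube([3763, 264, 16]);


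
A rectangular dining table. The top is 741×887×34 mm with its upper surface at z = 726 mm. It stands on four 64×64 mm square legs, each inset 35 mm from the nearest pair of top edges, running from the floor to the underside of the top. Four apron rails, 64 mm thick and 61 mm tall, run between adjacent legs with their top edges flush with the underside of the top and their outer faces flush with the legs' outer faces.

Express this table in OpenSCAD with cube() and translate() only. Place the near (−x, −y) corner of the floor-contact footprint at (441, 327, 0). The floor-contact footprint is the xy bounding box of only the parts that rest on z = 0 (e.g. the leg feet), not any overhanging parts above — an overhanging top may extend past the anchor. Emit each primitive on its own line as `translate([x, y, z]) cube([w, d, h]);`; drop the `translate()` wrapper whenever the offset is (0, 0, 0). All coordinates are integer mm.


translate([406, 292, 692]) cube([741, 887, 34]);
translate([441, 327, 0]) cube([64, 64, 692]);
translate([1048, 327, 0]) cube([64, 64, 692]);
translate([441, 1080, 0]) cube([64, 64, 692]);
translate([1048, 1080, 0]) cube([64, 64, 692]);
translate([505, 327, 631]) cube([543, 64, 61]);
translate([505, 1080, 631]) cube([543, 64, 61]);
translate([441, 391, 631]) cube([64, 689, 61]);
translate([1048, 391, 631]) cube([64, 689, 61]);


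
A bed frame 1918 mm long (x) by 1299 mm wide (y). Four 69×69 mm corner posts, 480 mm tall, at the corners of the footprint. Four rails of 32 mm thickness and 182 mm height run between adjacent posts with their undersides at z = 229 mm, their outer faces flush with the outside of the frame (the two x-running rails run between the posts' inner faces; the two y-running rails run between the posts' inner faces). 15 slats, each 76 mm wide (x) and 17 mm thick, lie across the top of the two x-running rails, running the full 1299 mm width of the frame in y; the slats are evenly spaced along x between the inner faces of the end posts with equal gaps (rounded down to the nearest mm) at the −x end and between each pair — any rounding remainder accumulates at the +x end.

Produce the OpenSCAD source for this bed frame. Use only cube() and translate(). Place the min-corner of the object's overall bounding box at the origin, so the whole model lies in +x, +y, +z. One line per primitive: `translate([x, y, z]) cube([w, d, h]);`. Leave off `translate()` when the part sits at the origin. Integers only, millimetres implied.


cube([69, 69, 480]);
translate([0, 1230, 0]) cube([69, 69, 480]);
translate([1849, 0, 0]) cube([69, 69, 480]);
translate([1849, 1230, 0]) cube([69, 69, 480]);
translate([69, 0, 229]) cube([1780, 32, 182]);
translate([69, 1267, 229]) cube([1780, 32, 182]);
translate([0, 69, 229]) cube([32, 1161, 182]);
translate([1886, 69, 229]) cube([32, 1161, 182]);
translate([109, 0, 411]) cube([76, 1299, 17]);
translate([225, 0, 411]) cube([76, 1299, 17]);
translate([341, 0, 411]) cube([76, 1299, 17]);
translate([457, 0, 411]) cube([76, 1299, 17]);
translate([573, 0, 411]) cube([76, 1299, 17]);
translate([689, 0, 411]) cube([76, 1299, 17]);
translate([805, 0, 411]) cube([76, 1299, 17]);
translate([921, 0, 411]) cube([76, 1299, 17]);
translate([1037, 0, 411]) cube([76, 1299, 17]);
translate([1153, 0, 411]) cube([76, 1299, 17]);
translate([1269, 0, 411]) cube([76, 1299, 17]);
translate([1385, 0, 411]) cube([76, 1299, 17]);
translate([1501, 0, 411]) cube([76, 1299, 17]);
translate([1617, 0, 411]) cube([76, 1299, 17]);
translate([1733, 0, 411]) cube([76, 1299, 17]);


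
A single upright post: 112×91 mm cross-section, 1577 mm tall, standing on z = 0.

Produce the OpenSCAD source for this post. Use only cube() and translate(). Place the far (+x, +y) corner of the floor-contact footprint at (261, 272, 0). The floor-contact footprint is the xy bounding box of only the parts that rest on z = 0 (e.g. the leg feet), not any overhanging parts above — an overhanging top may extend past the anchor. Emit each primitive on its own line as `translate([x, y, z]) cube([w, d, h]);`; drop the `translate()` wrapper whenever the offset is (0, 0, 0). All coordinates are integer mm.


translate([149, 181, 0]) cube([112, 91, 1577]);


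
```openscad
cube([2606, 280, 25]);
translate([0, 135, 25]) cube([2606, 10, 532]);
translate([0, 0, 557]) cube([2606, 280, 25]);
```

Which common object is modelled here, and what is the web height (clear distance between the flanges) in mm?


An I-beam. The web height is 532 mm.

Two wide flanges with a thin centred web — an I-beam. Overall 582 mm minus two 25 mm flanges gives a web of 582 − 2·25 = 532 mm.


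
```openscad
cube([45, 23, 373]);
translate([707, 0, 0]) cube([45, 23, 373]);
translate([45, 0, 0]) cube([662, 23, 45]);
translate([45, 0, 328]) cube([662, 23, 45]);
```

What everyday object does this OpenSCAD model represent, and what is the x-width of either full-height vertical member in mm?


A picture frame. The border width is 45 mm.

Four thin pieces enclosing a rectangular opening — a picture frame. The two full-height stiles are 373 mm tall; the top rail sits at z = 328 and is 45 mm tall, so the border above the opening is 373 − 328 = 45 mm, matching the stile x-width.


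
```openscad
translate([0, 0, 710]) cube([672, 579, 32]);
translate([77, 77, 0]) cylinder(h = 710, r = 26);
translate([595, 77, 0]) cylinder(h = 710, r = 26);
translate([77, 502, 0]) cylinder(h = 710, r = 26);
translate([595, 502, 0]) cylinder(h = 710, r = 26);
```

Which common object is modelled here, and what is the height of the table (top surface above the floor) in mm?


A table. The table height is 742 mm.

A 672×579×32 slab sits at z = 710 on four Ø52 mm round legs — a table. The top surface is at 710 + 32 = 742 mm.


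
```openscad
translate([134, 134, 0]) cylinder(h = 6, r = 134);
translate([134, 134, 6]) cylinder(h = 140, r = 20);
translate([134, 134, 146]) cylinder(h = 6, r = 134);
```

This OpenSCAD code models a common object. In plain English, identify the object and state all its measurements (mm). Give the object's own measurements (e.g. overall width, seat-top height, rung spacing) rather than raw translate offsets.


A spool: two coaxial disc flanges of radius 134 mm and thickness 6 mm, joined by a core cylinder of radius 20 mm and height 140 mm. The lower flange rests on z = 0 and the three cylinders share a vertical axis.


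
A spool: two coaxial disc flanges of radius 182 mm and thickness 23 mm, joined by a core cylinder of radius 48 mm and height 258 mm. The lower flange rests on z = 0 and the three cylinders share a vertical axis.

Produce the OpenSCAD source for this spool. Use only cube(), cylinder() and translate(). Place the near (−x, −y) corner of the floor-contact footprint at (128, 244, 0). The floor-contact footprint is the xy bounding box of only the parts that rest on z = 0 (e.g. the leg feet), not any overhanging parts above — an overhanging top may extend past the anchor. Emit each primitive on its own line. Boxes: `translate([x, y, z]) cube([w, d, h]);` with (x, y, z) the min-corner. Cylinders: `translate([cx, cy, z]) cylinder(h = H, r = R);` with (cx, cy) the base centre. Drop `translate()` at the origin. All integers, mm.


translate([310, 426, 0]) cylinder(h = 23, r = 182);
translate([310, 426, 23]) cylinder(h = 258, r = 48);
translate([310, 426, 281]) cylinder(h = 23, r = 182);


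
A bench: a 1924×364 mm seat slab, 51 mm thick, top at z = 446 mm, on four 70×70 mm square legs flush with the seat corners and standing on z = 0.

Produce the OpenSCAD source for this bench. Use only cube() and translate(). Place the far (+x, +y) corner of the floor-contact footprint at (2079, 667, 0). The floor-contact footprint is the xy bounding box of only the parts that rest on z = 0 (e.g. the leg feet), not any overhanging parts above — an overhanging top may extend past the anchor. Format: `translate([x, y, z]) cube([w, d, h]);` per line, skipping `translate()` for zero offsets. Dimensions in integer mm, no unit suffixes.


translate([155, 303, 395]) cube([1924, 364, 51]);
translate([155, 303, 0]) cube([70, 70, 395]);
translate([155, 597, 0]) cube([70, 70, 395]);
translate([2009, 303, 0]) cube([70, 70, 395]);
translate([2009, 597, 0]) cube([70, 70, 395]);


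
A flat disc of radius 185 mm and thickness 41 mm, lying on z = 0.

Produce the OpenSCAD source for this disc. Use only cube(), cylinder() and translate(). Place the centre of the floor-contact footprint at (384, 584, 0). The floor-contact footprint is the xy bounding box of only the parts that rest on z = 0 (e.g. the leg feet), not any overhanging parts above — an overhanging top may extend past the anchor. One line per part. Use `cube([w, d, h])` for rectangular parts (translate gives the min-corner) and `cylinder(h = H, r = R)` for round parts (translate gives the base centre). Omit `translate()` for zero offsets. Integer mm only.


translate([384, 584, 0]) cylinder(h = 41, r = 185);


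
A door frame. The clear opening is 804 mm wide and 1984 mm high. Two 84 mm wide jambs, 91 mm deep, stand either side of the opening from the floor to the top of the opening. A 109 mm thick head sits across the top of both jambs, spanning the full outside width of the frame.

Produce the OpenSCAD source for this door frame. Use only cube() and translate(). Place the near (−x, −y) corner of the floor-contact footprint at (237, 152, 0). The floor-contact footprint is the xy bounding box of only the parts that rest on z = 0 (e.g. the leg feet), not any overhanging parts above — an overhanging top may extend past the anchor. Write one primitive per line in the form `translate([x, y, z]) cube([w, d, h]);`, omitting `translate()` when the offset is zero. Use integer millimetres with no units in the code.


translate([237, 152, 0]) cube([84, 91, 1984]);
translate([1125, 152, 0]) cube([84, 91, 1984]);
translate([237, 152, 1984]) cube([972, 91, 109]);


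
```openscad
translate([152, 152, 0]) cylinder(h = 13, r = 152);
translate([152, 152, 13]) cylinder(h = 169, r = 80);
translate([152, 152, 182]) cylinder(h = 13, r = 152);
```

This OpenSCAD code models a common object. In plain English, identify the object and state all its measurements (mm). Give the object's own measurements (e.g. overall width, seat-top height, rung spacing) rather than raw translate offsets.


A spool: two coaxial disc flanges of radius 152 mm and thickness 13 mm, joined by a core cylinder of radius 80 mm and height 169 mm. The lower flange rests on z = 0 and the three cylinders share a vertical axis.


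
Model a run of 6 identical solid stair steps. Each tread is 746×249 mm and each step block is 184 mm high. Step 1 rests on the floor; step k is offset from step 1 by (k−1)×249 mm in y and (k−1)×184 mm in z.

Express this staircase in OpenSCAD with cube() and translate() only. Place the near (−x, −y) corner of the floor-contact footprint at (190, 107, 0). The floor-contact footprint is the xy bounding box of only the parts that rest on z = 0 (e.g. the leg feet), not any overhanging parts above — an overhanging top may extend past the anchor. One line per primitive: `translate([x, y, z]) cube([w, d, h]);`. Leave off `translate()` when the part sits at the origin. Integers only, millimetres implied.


translate([190, 107, 0]) cube([746, 249, 184]);
translate([190, 356, 184]) cube([746, 249, 184]);
translate([190, 605, 368]) cube([746, 249, 184]);
translate([190, 854, 552]) cube([746, 249, 184]);
translate([190, 1103, 736]) cube([746, 249, 184]);
translate([190, 1352, 920]) cube([746, 249, 184]);


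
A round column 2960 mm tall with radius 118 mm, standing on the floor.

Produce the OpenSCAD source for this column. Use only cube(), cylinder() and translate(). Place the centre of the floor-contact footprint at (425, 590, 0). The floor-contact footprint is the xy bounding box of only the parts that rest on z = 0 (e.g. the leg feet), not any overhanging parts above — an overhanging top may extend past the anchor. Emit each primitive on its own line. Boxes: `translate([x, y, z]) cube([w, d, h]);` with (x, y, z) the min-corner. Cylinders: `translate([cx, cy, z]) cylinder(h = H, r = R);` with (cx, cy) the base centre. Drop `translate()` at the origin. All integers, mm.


translate([425, 590, 0]) cylinder(h = 2960, r = 118);


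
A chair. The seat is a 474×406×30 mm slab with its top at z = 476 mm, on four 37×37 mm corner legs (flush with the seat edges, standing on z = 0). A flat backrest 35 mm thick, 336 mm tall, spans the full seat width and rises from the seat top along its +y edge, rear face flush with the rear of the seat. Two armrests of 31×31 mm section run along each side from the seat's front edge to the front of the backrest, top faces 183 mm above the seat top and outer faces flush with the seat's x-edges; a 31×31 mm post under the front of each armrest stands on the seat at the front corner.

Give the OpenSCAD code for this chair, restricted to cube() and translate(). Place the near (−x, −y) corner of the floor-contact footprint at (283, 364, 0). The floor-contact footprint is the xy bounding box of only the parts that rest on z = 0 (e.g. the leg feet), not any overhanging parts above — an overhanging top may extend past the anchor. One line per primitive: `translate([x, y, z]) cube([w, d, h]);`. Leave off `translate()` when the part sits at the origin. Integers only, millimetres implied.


// leg_h = 476 - 30 = 446
// arm post h = 183 - 31 = 152
translate([283, 364, 446]) cube([474, 406, 30]);
translate([283, 364, 0]) cube([37, 37, 446]);
translate([720, 364, 0]) cube([37, 37, 446]);
translate([283, 733, 0]) cube([37, 37, 446]);
translate([720, 733, 0]) cube([37, 37, 446]);
translate([283, 735, 476]) cube([474, 35, 336]);
translate([283, 364, 628]) cube([31, 371, 31]);
translate([726, 364, 628]) cube([31, 371, 31]);
translate([283, 364, 476]) cube([31, 31, 152]);
translate([726, 364, 476]) cube([31, 31, 152]);


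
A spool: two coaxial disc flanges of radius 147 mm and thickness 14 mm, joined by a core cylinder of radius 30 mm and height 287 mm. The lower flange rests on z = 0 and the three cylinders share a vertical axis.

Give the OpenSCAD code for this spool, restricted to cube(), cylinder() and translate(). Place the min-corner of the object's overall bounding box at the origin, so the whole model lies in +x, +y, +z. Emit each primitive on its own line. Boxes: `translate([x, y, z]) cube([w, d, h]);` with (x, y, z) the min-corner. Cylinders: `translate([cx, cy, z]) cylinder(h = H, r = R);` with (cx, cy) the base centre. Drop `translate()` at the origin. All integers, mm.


translate([147, 147, 0]) cylinder(h = 14, r = 147);
translate([147, 147, 14]) cylinder(h = 287, r = 30);
translate([147, 147, 301]) cylinder(h = 14, r = 147);


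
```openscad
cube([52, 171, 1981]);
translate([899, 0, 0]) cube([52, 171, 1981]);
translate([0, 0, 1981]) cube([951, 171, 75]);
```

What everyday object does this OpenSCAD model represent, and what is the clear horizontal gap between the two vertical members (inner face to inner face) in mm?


A door frame. The clear opening width is 847 mm.

Two 1981 mm tall posts with a header on top — a door frame. The left jamb is 52 mm wide at x = 0; the right jamb starts at x = 899. The clear opening is 899 − 52 = 847 mm.


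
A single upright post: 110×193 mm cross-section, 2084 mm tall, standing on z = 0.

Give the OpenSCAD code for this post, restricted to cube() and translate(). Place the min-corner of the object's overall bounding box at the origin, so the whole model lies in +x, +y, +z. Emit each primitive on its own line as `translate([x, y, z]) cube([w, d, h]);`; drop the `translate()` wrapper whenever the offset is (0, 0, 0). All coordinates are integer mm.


cube([110, 193, 2084]);


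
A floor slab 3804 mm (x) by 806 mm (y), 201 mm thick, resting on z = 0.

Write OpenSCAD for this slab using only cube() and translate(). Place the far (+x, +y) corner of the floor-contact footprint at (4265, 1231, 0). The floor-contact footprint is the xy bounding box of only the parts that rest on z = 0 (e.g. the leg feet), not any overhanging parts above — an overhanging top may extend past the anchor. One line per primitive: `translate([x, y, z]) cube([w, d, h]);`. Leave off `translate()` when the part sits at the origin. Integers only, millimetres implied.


translate([461, 425, 0]) cube([3804, 806, 201]);


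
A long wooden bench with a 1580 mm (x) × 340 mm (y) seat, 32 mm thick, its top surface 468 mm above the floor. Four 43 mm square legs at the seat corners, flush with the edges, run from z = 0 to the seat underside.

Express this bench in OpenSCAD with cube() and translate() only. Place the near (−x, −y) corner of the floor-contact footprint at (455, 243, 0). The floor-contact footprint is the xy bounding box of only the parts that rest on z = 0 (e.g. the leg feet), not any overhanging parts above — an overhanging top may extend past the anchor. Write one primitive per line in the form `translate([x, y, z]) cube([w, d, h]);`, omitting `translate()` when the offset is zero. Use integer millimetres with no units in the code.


// leg_h = 468 − 32 = 436
translate([455, 243, 436]) cube([1580, 340, 32]);
translate([455, 243, 0]) cube([43, 43, 436]);
translate([455, 540, 0]) cube([43, 43, 436]);
translate([1992, 243, 0]) cube([43, 43, 436]);
translate([1992, 540, 0]) cube([43, 43, 436]);


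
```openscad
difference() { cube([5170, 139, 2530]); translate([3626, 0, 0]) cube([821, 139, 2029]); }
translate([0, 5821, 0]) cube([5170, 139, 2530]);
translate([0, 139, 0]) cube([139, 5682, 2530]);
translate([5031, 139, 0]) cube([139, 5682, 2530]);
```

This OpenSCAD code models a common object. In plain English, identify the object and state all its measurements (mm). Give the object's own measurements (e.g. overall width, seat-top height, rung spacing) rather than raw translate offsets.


A single room: four walls, each 2530 mm tall and 139 mm thick, enclosing an outside footprint 5170×5960 mm (x × y), no floor or roof. The front and back walls (−y and +y sides) run the full x-width; the side walls fit between their inner faces. A door opening 821 mm wide and 2029 mm tall is cut through the front wall from the floor up, its −x edge 3626 mm from the wall's −x end.


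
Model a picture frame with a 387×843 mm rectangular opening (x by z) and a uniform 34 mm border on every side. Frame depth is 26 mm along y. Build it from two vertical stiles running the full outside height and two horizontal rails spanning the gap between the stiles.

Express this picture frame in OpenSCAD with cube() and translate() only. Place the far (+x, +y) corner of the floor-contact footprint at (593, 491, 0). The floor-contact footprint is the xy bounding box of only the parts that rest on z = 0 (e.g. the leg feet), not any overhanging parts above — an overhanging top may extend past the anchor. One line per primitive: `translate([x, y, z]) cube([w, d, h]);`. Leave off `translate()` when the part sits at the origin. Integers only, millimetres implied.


translate([138, 465, 0]) cube([34, 26, 911]);
translate([559, 465, 0]) cube([34, 26, 911]);
translate([172, 465, 0]) cube([387, 26, 34]);
translate([172, 465, 877]) cube([387, 26, 34]);


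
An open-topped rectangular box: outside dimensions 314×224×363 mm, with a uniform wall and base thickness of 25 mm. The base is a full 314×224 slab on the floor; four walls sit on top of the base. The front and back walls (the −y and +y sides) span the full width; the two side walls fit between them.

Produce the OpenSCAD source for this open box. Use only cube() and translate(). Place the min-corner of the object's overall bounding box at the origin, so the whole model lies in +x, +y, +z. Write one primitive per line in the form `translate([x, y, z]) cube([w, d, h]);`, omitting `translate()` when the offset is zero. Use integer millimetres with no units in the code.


cube([314, 224, 25]);
translate([0, 0, 25]) cube([314, 25, 338]);
translate([0, 199, 25]) cube([314, 25, 338]);
translate([0, 25, 25]) cube([25, 174, 338]);
translate([289, 25, 25]) cube([25, 174, 338]);


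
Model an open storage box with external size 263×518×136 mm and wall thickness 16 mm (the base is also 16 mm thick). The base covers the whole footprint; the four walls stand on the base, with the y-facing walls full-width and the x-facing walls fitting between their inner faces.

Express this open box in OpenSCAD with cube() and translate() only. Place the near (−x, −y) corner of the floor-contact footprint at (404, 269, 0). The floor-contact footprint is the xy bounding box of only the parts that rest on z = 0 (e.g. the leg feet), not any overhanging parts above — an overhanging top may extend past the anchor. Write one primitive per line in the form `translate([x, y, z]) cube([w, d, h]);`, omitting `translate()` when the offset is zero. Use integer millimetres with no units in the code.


translate([404, 269, 0]) cube([263, 518, 16]);
translate([404, 269, 16]) cube([263, 16, 120]);
translate([404, 771, 16]) cube([263, 16, 120]);
translate([404, 285, 16]) cube([16, 486, 120]);
translate([651, 285, 16]) cube([16, 486, 120]);


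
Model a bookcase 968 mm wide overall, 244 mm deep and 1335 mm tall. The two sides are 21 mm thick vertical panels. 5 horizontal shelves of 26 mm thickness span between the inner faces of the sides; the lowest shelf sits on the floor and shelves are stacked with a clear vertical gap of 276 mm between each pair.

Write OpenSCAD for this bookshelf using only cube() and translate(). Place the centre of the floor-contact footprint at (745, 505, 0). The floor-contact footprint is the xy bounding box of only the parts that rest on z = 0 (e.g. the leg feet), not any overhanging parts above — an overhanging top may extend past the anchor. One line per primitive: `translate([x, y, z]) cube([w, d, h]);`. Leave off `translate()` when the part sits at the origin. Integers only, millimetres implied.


translate([261, 383, 0]) cube([21, 244, 1335]);
translate([1208, 383, 0]) cube([21, 244, 1335]);
translate([282, 383, 0]) cube([926, 244, 26]);
translate([282, 383, 302]) cube([926, 244, 26]);
translate([282, 383, 604]) cube([926, 244, 26]);
translate([282, 383, 906]) cube([926, 244, 26]);
translate([282, 383, 1208]) cube([926, 244, 26]);


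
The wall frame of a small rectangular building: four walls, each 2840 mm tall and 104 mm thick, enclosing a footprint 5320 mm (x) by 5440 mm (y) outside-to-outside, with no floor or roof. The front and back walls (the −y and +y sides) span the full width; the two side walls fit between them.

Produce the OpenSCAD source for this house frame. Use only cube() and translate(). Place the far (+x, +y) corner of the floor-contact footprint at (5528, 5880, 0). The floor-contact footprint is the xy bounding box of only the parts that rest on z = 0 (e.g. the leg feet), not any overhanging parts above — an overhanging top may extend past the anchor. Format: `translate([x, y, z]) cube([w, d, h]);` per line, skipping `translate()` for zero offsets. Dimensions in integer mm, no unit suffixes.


translate([208, 440, 0]) cube([5320, 104, 2840]);
translate([208, 5776, 0]) cube([5320, 104, 2840]);
translate([208, 544, 0]) cube([104, 5232, 2840]);
translate([5424, 544, 0]) cube([104, 5232, 2840]);
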